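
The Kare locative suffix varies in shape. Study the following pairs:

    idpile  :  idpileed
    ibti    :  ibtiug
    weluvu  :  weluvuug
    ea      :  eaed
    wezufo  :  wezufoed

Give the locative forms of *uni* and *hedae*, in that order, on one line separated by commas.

The alternation tracks the last vowel of the stem — -ug when the last vowel of the stem is a high vowel (*ibti*, *weluvu*); -ed when the last vowel of the stem is a non-high vowel (*idpile*, *ea*, *wezufo*).
The last vowel of *uni* is /i/, which is a high vowel, so the suffix is -ug, giving *uniug*.
*hedae*: last vowel = /e/, a non-high vowel → -ed → *hedaeed*.

uniug, hedaeed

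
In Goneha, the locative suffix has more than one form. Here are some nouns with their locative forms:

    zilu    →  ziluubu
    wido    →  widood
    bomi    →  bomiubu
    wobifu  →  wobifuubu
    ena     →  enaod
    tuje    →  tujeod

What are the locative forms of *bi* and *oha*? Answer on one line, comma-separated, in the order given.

Looking at the last vowel of each stem: -ubu when the last vowel of the stem is a high vowel (*zilu*, *bomi*, *wobifu*); -od when the last vowel of the stem is a non-high vowel (*wido*, *ena*, *tuje*).
Since the last vowel of *bi* is /i/ (a high vowel), it takes -ubu, giving *biubu*.
*oha* — last vowel /a/ (a non-high vowel) → -od → *ohaod*.

biubu, ohaod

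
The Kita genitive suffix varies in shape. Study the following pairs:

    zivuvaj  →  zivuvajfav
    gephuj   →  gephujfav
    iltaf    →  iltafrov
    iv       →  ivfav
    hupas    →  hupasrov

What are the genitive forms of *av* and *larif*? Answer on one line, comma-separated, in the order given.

avfav, larifrov

The pattern is voicing of the final consonant: -rov when the stem ends in a voiceless consonant (*iltaf*, *hupas*); -fav when the stem ends in a voiced consonant (*zivuvaj*, *gephuj*, *iv*).
Since the final consonant of *av* is /v/ (voiced), it takes -fav, giving *avfav*.
*larif*: final consonant = /f/, voiceless → -rov → *larifrov*.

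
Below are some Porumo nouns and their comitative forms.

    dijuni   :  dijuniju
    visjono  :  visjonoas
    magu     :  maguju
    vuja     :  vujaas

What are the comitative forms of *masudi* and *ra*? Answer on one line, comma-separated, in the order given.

The suffix is conditioned by the last vowel: -ju when the last vowel of the stem is a high vowel (*dijuni*, *magu*); -as when the last vowel of the stem is a non-high vowel (*visjono*, *vuja*).
*masudi*: last vowel = /i/, a high vowel → -ju → *masudiju*.
*ra*: last vowel = /a/, a non-high vowel → -as → *raas*.

masudiju, raas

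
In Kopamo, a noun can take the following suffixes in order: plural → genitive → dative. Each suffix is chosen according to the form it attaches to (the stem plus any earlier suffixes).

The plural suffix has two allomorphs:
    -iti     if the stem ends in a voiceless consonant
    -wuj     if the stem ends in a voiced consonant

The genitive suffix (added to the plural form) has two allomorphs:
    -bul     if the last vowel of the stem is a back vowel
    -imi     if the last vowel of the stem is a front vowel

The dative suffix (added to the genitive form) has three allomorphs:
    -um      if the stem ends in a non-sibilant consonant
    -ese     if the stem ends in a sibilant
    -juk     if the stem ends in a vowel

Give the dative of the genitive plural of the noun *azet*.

Since the final consonant of *azet* is /t/ (voiceless), it takes -iti, giving *azetiti*.
The plural form *azetiti*: last vowel = /i/, a front vowel → -imi → *azetitiimi*.
Since the final sound of the genitive form *azetitiimi* is /i/ (a vowel), it takes -juk, giving *azetitiimijuk*.

azetitiimijuk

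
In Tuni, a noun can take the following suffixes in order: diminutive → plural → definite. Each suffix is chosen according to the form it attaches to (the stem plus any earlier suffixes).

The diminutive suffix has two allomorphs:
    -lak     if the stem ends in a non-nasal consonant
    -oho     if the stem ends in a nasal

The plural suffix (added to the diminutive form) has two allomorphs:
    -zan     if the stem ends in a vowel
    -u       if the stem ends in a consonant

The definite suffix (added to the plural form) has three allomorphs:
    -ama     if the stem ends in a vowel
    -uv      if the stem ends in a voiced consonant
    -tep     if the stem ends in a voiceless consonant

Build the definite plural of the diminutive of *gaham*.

*gaham* — final consonant /m/ (a nasal) → -oho → *gahamoho*.
Since the final sound of the diminutive form *gahamoho* is /o/ (a vowel), it takes -zan, giving *gahamohozan*.
The plural form *gahamohozan*: final sound = /n/, a voiced consonant → -uv → *gahamohozanuv*.

gahamohozanuv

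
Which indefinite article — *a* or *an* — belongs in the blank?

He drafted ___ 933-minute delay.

The indefinite article is chosen by the initial *sound* of the following word, not its spelling.
The number *933* is spoken "nine hundred …", beginning with /naɪn/ — a consonant sound.
So the article is *a*: He drafted a 933-minute delay.

a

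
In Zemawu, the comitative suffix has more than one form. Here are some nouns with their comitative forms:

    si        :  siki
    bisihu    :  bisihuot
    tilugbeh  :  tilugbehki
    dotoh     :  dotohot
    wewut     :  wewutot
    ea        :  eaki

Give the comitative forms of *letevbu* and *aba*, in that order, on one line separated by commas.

letevbuot, abaki

The pattern is rounding harmony: -ot when the last vowel of the stem is a rounded vowel (*bisihu*, *dotoh*, *wewut*); -ki when the last vowel of the stem is an unrounded vowel (*si*, *tilugbeh*, *ea*).
*letevbu* — last vowel /u/ (a rounded vowel) → -ot → *letevbuot*.
*aba* — last vowel /a/ (an unrounded vowel) → -ki → *abaki*.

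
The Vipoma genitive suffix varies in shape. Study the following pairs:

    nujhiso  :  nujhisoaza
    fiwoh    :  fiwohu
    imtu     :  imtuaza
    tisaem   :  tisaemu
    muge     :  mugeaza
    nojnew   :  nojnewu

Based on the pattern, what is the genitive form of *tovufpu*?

tovufpuaza

The pattern is consonant vs. vowel: -u when the stem ends in a consonant (*fiwoh*, *tisaem*, *nojnew*); -aza when the stem ends in a vowel (*nujhiso*, *imtu*, *muge*).
The final sound of *tovufpu* is /u/, which is a vowel, so the suffix is -aza, giving *tovufpuaza*.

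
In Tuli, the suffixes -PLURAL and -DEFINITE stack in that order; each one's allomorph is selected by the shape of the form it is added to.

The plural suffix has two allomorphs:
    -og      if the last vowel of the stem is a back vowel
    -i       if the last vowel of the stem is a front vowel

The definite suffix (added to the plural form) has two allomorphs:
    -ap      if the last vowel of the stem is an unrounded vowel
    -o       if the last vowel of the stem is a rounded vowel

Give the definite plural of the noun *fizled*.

*fizled*: last vowel = /e/, a front vowel → -i → *fizledi*.
The plural form *fizledi*: last vowel = /i/, an unrounded vowel → -ap → *fizlediap*.

fizlediap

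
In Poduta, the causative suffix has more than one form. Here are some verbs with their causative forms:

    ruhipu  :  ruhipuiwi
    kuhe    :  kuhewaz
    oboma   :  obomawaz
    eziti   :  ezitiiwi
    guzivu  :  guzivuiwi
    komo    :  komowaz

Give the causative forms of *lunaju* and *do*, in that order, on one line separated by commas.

The alternation tracks the last vowel of the stem — -iwi when the last vowel of the stem is a high vowel (*ruhipu*, *eziti*, *guzivu*); -waz when the last vowel of the stem is a non-high vowel (*kuhe*, *oboma*, *komo*).
The last vowel of *lunaju* is /u/, which is a high vowel, so the suffix is -iwi, giving *lunajuiwi*.
The last vowel of *do* is /o/, which is a non-high vowel, so the suffix is -waz, giving *dowaz*.

lunajuiwi, dowaz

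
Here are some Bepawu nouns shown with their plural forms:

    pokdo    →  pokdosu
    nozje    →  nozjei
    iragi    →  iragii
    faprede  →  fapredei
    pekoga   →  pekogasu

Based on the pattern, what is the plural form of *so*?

sosu

The pattern is front/back vowel harmony: -i when the last vowel of the stem is a front vowel (*nozje*, *iragi*, *faprede*); -su when the last vowel of the stem is a back vowel (*pokdo*, *pekoga*).
Since the last vowel of *so* is /o/ (a back vowel), it takes -su, giving *sosu*.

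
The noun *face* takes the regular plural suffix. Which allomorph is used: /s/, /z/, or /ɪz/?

The stem *face* ends in a sibilant (/s, z, ʃ, ʒ, tʃ, dʒ/).
The plural suffix surfaces as /ɪz/ after sibilants, /s/ after other voiceless consonants, and /z/ after other voiced sounds.
So the plural -s on *face* is pronounced /ɪz/.

/ɪz/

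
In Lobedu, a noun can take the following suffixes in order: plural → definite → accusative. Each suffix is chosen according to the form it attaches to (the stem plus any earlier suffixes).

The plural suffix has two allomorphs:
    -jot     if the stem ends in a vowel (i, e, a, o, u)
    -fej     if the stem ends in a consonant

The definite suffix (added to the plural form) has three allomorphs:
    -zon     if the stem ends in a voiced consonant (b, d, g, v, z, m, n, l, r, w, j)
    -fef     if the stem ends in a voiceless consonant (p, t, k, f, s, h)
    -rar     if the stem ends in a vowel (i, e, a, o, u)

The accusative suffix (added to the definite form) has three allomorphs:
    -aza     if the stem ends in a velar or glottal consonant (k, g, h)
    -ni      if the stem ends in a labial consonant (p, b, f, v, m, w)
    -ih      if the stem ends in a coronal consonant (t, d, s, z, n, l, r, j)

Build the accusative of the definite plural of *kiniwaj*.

kiniwajfejzonih

Since the final sound of *kiniwaj* is /j/ (a consonant), it takes -fej, giving *kiniwajfej*.
The final sound of the plural form *kiniwajfej* is /j/, which is a voiced consonant, so the definite suffix is -zon, giving *kiniwajfejzon*.
Since the final consonant of the definite form *kiniwajfejzon* is /n/ (coronal), it takes -ih, giving *kiniwajfejzonih*.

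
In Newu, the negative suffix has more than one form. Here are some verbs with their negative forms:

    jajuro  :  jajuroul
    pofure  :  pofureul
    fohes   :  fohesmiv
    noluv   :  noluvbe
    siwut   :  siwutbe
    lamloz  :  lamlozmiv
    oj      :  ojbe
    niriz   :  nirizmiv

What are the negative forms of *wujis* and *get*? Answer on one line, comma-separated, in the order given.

The suffix is conditioned by the final sound: -miv when the stem ends in a sibilant (*fohes*, *lamloz*, *niriz*); -be when the stem ends in a non-sibilant consonant (*noluv*, *siwut*, *oj*); -ul when the stem ends in a vowel (*jajuro*, *pofure*).
Since the final sound of *wujis* is /s/ (a sibilant), it takes -miv, giving *wujismiv*.
Since the final sound of *get* is /t/ (a non-sibilant consonant), it takes -be, giving *getbe*.

wujismiv, getbe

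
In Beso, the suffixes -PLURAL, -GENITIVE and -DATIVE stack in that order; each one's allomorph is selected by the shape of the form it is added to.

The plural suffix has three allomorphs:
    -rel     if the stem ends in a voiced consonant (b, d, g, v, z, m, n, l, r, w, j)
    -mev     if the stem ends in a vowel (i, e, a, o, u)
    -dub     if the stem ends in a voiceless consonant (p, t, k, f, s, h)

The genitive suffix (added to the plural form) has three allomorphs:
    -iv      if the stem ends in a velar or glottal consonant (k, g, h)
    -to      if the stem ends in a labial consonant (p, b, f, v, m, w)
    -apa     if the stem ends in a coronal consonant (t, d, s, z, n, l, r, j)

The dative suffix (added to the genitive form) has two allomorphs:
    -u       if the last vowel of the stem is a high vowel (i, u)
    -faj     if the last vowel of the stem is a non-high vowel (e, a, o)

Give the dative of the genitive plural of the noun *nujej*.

nujejrelapafaj

*nujej*: final sound = /j/, a voiced consonant → -rel → *nujejrel*.
Since the final consonant of the plural form *nujejrel* is /l/ (coronal), it takes -apa, giving *nujejrelapa*.
Since the last vowel of the genitive form *nujejrelapa* is /a/ (a non-high vowel), it takes -faj, giving *nujejrelapafaj*.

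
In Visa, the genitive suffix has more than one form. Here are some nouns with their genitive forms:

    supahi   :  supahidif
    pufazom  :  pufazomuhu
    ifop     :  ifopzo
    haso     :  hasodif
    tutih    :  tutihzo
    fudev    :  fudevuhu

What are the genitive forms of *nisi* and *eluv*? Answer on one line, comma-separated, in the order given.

nisidif, eluvuhu

Looking at the final sound of each stem: -zo when the stem ends in a voiceless consonant (*ifop*, *tutih*); -uhu when the stem ends in a voiced consonant (*pufazom*, *fudev*); -dif when the stem ends in a vowel (*supahi*, *haso*).
*nisi* — final sound /i/ (a vowel) → -dif → *nisidif*.
*eluv*: final sound = /v/, a voiced consonant → -uhu → *eluvuhu*.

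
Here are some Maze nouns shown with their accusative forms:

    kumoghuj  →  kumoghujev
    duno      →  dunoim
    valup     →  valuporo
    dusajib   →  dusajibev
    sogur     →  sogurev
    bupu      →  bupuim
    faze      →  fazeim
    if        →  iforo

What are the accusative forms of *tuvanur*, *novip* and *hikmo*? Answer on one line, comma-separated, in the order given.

tuvanurev, noviporo, hikmoim

The alternation tracks the final sound of the stem — -oro when the stem ends in a voiceless consonant (*valup*, *if*); -ev when the stem ends in a voiced consonant (*kumoghuj*, *dusajib*, *sogur*); -im when the stem ends in a vowel (*duno*, *bupu*, *faze*).
*tuvanur* — final sound /r/ (a voiced consonant) → -ev → *tuvanurev*.
The final sound of *novip* is /p/, which is a voiceless consonant, so the suffix is -oro, giving *noviporo*.
*hikmo* — final sound /o/ (a vowel) → -im → *hikmoim*.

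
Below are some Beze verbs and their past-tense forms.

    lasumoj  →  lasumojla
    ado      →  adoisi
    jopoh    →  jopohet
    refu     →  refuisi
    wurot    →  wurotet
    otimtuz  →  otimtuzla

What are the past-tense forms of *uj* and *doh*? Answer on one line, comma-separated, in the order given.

ujla, dohet

Looking at the final sound of each stem: -et when the stem ends in a voiceless consonant (*jopoh*, *wurot*); -la when the stem ends in a voiced consonant (*lasumoj*, *otimtuz*); -isi when the stem ends in a vowel (*ado*, *refu*).
*uj*: final sound = /j/, a voiced consonant → -la → *ujla*.
Since the final sound of *doh* is /h/ (a voiceless consonant), it takes -et, giving *dohet*.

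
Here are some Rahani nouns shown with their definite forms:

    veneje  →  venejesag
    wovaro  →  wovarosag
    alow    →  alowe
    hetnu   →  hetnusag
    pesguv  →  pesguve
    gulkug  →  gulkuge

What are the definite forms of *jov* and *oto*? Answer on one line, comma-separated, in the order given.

jove, otosag

The suffix is conditioned by the final sound: -e when the stem ends in a consonant (*alow*, *pesguv*, *gulkug*); -sag when the stem ends in a vowel (*veneje*, *wovaro*, *hetnu*).
*jov*: final sound = /v/, a consonant → -e → *jove*.
*oto* — final sound /o/ (a vowel) → -sag → *otosag*.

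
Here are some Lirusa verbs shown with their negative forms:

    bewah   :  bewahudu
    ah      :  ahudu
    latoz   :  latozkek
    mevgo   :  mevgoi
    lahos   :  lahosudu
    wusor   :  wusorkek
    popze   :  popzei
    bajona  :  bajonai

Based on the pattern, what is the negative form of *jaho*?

The alternation tracks the final sound of the stem — -udu when the stem ends in a voiceless consonant (*bewah*, *ah*, *lahos*); -kek when the stem ends in a voiced consonant (*latoz*, *wusor*); -i when the stem ends in a vowel (*mevgo*, *popze*, *bajona*).
Since the final sound of *jaho* is /o/ (a vowel), it takes -i, giving *jahoi*.

jahoi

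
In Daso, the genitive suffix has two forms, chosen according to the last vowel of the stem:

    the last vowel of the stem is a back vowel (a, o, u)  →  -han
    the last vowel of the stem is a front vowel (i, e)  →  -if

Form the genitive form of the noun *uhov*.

*uhov* — last vowel /o/ (a back vowel) → -han → *uhovhan*.

uhovhan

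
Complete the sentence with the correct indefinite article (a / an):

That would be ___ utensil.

The indefinite article is chosen by the initial *sound* of the following word, not its spelling.
*utensil* begins with the sound /juː/ (u pronounced /juː/) — a consonant sound.
So the article is *a*: That would be a utensil.

a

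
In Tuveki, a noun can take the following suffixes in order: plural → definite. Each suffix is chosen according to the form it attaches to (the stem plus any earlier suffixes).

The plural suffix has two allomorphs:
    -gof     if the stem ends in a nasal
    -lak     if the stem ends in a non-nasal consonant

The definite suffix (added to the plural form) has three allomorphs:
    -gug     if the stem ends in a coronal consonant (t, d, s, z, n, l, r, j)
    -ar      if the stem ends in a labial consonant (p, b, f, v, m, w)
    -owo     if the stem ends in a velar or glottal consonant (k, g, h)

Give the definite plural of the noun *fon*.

Since the final consonant of *fon* is /n/ (a nasal), it takes -gof, giving *fongof*.
Since the final consonant of the plural form *fongof* is /f/ (labial), it takes -ar, giving *fongofar*.

fongofar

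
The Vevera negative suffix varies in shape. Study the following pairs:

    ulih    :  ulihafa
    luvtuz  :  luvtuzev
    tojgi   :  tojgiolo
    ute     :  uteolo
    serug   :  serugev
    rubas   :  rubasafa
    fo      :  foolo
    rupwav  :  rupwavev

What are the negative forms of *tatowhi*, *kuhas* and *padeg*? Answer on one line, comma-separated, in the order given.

tatowhiolo, kuhasafa, padegev

The pattern is voicing of the final sound: -afa when the stem ends in a voiceless consonant (*ulih*, *rubas*); -ev when the stem ends in a voiced consonant (*luvtuz*, *serug*, *rupwav*); -olo when the stem ends in a vowel (*tojgi*, *ute*, *fo*).
Since the final sound of *tatowhi* is /i/ (a vowel), it takes -olo, giving *tatowhiolo*.
*kuhas* — final sound /s/ (a voiceless consonant) → -afa → *kuhasafa*.
Since the final sound of *padeg* is /g/ (a voiced consonant), it takes -ev, giving *padegev*.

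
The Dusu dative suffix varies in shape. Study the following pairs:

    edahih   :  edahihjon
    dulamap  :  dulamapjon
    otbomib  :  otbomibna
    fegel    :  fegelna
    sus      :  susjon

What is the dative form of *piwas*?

piwasjon

The suffix is conditioned by the final consonant: -jon when the stem ends in a voiceless consonant (*edahih*, *dulamap*, *sus*); -na when the stem ends in a voiced consonant (*otbomib*, *fegel*).
*piwas* — final consonant /s/ (voiceless) → -jon → *piwasjon*.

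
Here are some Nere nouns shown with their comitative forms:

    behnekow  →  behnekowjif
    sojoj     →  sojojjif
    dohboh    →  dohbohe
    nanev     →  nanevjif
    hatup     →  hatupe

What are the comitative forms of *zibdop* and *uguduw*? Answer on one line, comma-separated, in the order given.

zibdope, uguduwjif

Looking at the final consonant of each stem: -e when the stem ends in a voiceless consonant (*dohboh*, *hatup*); -jif when the stem ends in a voiced consonant (*behnekow*, *sojoj*, *nanev*).
*zibdop* — final consonant /p/ (voiceless) → -e → *zibdope*.
Since the final consonant of *uguduw* is /w/ (voiced), it takes -jif, giving *uguduwjif*.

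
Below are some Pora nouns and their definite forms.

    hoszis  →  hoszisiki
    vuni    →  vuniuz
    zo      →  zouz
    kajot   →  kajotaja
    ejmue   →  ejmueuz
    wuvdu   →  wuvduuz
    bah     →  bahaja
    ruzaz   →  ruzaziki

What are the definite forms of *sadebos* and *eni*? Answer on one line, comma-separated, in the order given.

sadebosiki, eniuz

The pattern is sibilance of the final sound: -iki when the stem ends in a sibilant (*hoszis*, *ruzaz*); -aja when the stem ends in a non-sibilant consonant (*kajot*, *bah*); -uz when the stem ends in a vowel (*vuni*, *zo*, *ejmue*, *wuvdu*).
Since the final sound of *sadebos* is /s/ (a sibilant), it takes -iki, giving *sadebosiki*.
*eni*: final sound = /i/, a vowel → -uz → *eniuz*.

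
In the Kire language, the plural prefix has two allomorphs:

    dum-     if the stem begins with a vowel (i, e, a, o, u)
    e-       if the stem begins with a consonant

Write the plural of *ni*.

eni

Since the first sound of *ni* is /n/ (a consonant), it takes e-, giving *eni*.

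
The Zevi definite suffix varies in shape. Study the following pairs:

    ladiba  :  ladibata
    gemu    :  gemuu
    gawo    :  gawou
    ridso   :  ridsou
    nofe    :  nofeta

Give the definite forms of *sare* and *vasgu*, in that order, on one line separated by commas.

The alternation tracks the last vowel of the stem — -u when the last vowel of the stem is a rounded vowel (*gemu*, *gawo*, *ridso*); -ta when the last vowel of the stem is an unrounded vowel (*ladiba*, *nofe*).
*sare* — last vowel /e/ (an unrounded vowel) → -ta → *sareta*.
*vasgu* — last vowel /u/ (a rounded vowel) → -u → *vasguu*.

sareta, vasguu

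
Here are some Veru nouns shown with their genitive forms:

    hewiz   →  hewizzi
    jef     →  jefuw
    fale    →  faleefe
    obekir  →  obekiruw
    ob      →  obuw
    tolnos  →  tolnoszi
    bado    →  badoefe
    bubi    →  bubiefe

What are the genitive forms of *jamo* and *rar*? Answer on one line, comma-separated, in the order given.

The alternation tracks the final sound of the stem — -zi when the stem ends in a sibilant (*hewiz*, *tolnos*); -uw when the stem ends in a non-sibilant consonant (*jef*, *obekir*, *ob*); -efe when the stem ends in a vowel (*fale*, *bado*, *bubi*).
Since the final sound of *jamo* is /o/ (a vowel), it takes -efe, giving *jamoefe*.
*rar*: final sound = /r/, a non-sibilant consonant → -uw → *raruw*.

jamoefe, raruw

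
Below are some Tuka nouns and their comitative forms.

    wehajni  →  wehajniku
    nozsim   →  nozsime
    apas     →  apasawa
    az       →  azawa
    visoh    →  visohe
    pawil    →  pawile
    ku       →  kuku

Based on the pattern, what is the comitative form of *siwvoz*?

The suffix is conditioned by the final sound: -awa when the stem ends in a sibilant (*apas*, *az*); -e when the stem ends in a non-sibilant consonant (*nozsim*, *visoh*, *pawil*); -ku when the stem ends in a vowel (*wehajni*, *ku*).
*siwvoz*: final sound = /z/, a sibilant → -awa → *siwvozawa*.

siwvozawa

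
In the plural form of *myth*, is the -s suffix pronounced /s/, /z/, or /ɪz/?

/s/

The stem *myth* ends in a voiceless non-sibilant consonant.
The plural suffix surfaces as /ɪz/ after sibilants, /s/ after other voiceless consonants, and /z/ after other voiced sounds.
So the plural -s on *myth* is pronounced /s/.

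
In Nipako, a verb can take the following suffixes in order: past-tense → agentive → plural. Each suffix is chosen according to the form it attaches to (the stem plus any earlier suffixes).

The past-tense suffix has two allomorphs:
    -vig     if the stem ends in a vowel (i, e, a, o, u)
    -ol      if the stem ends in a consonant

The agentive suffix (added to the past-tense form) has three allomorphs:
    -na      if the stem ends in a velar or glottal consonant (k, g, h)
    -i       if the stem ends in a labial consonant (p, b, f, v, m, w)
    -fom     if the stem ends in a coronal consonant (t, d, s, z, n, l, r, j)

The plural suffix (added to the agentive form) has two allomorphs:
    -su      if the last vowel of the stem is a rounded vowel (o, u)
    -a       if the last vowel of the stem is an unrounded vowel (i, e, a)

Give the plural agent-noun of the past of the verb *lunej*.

*lunej*: final sound = /j/, a consonant → -ol → *lunejol*.
The final consonant of the past-tense form *lunejol* is /l/, which is coronal, so the agentive suffix is -fom, giving *lunejolfom*.
The agentive form *lunejolfom*: last vowel = /o/, a rounded vowel → -su → *lunejolfomsu*.

lunejolfomsu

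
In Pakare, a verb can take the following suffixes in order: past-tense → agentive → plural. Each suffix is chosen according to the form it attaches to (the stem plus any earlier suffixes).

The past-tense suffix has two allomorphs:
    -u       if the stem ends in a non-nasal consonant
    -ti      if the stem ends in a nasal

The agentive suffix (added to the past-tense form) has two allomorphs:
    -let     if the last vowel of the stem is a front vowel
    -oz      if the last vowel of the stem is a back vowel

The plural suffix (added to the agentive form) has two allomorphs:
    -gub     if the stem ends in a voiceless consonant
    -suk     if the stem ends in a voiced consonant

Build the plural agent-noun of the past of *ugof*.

*ugof* — final consonant /f/ (non-nasal) → -u → *ugofu*.
Since the last vowel of the past-tense form *ugofu* is /u/ (a back vowel), it takes -oz, giving *ugofuoz*.
The agentive form *ugofuoz* — final consonant /z/ (voiced) → -suk → *ugofuozsuk*.

ugofuozsuk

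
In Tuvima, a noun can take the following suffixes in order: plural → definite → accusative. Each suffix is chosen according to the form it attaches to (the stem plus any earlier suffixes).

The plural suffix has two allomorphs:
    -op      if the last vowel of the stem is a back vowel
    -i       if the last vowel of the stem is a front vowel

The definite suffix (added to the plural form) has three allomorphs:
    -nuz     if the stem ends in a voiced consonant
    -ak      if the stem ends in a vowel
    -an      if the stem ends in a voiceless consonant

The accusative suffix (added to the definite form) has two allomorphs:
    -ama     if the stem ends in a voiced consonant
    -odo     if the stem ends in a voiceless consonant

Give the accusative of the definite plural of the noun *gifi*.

Since the last vowel of *gifi* is /i/ (a front vowel), it takes -i, giving *gifii*.
The plural form *gifii* — final sound /i/ (a vowel) → -ak → *gifiiak*.
The definite form *gifiiak* — final consonant /k/ (voiceless) → -odo → *gifiiakodo*.

gifiiakodo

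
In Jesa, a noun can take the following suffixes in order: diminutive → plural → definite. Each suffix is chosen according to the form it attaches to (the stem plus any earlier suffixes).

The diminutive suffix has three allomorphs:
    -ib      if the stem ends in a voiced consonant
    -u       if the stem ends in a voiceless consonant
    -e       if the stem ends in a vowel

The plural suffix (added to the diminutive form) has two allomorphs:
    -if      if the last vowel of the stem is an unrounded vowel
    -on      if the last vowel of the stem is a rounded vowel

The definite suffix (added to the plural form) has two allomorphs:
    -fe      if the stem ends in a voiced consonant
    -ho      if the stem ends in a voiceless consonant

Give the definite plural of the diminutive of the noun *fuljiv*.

The final sound of *fuljiv* is /v/, which is a voiced consonant, so the diminutive suffix is -ib, giving *fuljivib*.
The diminutive form *fuljivib* — last vowel /i/ (an unrounded vowel) → -if → *fuljivibif*.
The plural form *fuljivibif*: final consonant = /f/, voiceless → -ho → *fuljivibifho*.

fuljivibifho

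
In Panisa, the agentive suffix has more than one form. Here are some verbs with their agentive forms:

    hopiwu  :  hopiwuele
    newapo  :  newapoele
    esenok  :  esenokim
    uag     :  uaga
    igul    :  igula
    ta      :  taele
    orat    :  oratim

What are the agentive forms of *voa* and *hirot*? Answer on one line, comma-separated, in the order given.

The alternation tracks the final sound of the stem — -im when the stem ends in a voiceless consonant (*esenok*, *orat*); -a when the stem ends in a voiced consonant (*uag*, *igul*); -ele when the stem ends in a vowel (*hopiwu*, *newapo*, *ta*).
*voa* — final sound /a/ (a vowel) → -ele → *voaele*.
The final sound of *hirot* is /t/, which is a voiceless consonant, so the suffix is -im, giving *hirotim*.

voaele, hirotim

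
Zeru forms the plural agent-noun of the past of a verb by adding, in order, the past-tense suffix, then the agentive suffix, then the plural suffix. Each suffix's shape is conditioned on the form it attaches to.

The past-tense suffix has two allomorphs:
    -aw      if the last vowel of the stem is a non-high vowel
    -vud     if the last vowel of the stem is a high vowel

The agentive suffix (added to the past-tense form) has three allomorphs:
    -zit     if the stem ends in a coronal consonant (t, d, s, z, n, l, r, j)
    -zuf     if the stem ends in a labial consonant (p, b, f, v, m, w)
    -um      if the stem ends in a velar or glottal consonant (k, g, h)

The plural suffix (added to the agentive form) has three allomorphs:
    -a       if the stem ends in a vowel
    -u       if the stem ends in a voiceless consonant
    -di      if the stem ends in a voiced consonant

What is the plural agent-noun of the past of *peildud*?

peildudvudzitu

*peildud* — last vowel /u/ (a high vowel) → -vud → *peildudvud*.
Since the final consonant of the past-tense form *peildudvud* is /d/ (coronal), it takes -zit, giving *peildudvudzit*.
The final sound of the agentive form *peildudvudzit* is /t/, which is a voiceless consonant, so the plural suffix is -u, giving *peildudvudzitu*.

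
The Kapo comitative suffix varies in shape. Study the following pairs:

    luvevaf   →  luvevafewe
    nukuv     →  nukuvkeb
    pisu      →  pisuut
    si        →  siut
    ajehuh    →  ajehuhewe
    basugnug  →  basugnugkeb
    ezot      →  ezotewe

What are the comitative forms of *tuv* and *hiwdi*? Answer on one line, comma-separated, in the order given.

tuvkeb, hiwdiut

Looking at the final sound of each stem: -ewe when the stem ends in a voiceless consonant (*luvevaf*, *ajehuh*, *ezot*); -keb when the stem ends in a voiced consonant (*nukuv*, *basugnug*); -ut when the stem ends in a vowel (*pisu*, *si*).
*tuv* — final sound /v/ (a voiced consonant) → -keb → *tuvkeb*.
*hiwdi*: final sound = /i/, a vowel → -ut → *hiwdiut*.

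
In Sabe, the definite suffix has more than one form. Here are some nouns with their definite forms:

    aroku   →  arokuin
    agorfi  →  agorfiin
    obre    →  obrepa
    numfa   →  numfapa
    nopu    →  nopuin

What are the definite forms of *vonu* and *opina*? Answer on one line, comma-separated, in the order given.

vonuin, opinapa

Looking at the last vowel of each stem: -in when the last vowel of the stem is a high vowel (*aroku*, *agorfi*, *nopu*); -pa when the last vowel of the stem is a non-high vowel (*obre*, *numfa*).
*vonu*: last vowel = /u/, a high vowel → -in → *vonuin*.
The last vowel of *opina* is /a/, which is a non-high vowel, so the suffix is -pa, giving *opinapa*.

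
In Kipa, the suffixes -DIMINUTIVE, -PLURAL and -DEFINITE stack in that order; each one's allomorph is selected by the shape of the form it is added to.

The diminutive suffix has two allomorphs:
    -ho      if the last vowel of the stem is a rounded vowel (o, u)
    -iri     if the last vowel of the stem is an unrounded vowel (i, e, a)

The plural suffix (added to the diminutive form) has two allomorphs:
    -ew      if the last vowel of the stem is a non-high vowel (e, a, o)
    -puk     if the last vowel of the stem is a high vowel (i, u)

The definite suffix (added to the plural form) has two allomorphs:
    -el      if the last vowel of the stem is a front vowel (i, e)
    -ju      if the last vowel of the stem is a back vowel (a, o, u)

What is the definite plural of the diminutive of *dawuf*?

dawufhoewel

*dawuf* — last vowel /u/ (a rounded vowel) → -ho → *dawufho*.
Since the last vowel of the diminutive form *dawufho* is /o/ (a non-high vowel), it takes -ew, giving *dawufhoew*.
The plural form *dawufhoew*: last vowel = /e/, a front vowel → -el → *dawufhoewel*.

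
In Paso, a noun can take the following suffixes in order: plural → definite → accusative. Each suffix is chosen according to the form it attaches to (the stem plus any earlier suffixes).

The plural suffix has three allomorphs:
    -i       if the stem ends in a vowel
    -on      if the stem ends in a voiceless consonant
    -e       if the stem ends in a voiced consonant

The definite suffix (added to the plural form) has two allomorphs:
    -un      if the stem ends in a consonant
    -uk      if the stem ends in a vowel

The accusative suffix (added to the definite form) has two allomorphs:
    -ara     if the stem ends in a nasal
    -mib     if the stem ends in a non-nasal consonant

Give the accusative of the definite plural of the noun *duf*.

dufonunara

Since the final sound of *duf* is /f/ (a voiceless consonant), it takes -on, giving *dufon*.
Since the final sound of the plural form *dufon* is /n/ (a consonant), it takes -un, giving *dufonun*.
The final consonant of the definite form *dufonun* is /n/, which is a nasal, so the accusative suffix is -ara, giving *dufonunara*.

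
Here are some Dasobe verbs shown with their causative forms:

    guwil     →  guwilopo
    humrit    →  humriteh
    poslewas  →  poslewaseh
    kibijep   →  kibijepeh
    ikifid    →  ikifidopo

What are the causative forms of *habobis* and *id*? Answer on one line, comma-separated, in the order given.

The suffix is conditioned by the final consonant: -eh when the stem ends in a voiceless consonant (*humrit*, *poslewas*, *kibijep*); -opo when the stem ends in a voiced consonant (*guwil*, *ikifid*).
Since the final consonant of *habobis* is /s/ (voiceless), it takes -eh, giving *habobiseh*.
The final consonant of *id* is /d/, which is voiced, so the suffix is -opo, giving *idopo*.

habobiseh, idopo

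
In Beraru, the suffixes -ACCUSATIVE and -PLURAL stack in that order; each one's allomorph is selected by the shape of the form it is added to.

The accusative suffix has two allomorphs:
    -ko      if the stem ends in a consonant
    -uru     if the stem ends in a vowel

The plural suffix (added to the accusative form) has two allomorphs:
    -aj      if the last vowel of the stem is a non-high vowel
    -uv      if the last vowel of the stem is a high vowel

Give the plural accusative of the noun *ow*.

*ow*: final sound = /w/, a consonant → -ko → *owko*.
The accusative form *owko*: last vowel = /o/, a non-high vowel → -aj → *owkoaj*.

owkoaj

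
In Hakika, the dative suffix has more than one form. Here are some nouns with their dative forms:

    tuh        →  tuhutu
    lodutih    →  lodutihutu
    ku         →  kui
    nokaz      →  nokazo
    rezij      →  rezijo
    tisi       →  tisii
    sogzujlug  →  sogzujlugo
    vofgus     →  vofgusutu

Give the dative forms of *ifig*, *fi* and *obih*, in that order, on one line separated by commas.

ifigo, fii, obihutu

Looking at the final sound of each stem: -utu when the stem ends in a voiceless consonant (*tuh*, *lodutih*, *vofgus*); -o when the stem ends in a voiced consonant (*nokaz*, *rezij*, *sogzujlug*); -i when the stem ends in a vowel (*ku*, *tisi*).
Since the final sound of *ifig* is /g/ (a voiced consonant), it takes -o, giving *ifigo*.
The final sound of *fi* is /i/, which is a vowel, so the suffix is -i, giving *fii*.
Since the final sound of *obih* is /h/ (a voiceless consonant), it takes -utu, giving *obihutu*.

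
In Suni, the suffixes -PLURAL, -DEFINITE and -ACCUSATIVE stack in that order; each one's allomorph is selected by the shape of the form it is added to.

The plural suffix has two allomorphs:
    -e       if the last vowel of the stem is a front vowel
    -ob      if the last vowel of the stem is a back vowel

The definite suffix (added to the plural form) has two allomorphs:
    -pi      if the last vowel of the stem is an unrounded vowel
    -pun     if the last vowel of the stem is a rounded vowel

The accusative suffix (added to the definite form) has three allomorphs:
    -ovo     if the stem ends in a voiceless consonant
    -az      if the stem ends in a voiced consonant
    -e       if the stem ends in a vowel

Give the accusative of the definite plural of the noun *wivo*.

wivoobpunaz

The last vowel of *wivo* is /o/, which is a back vowel, so the plural suffix is -ob, giving *wivoob*.
The plural form *wivoob* — last vowel /o/ (a rounded vowel) → -pun → *wivoobpun*.
Since the final sound of the definite form *wivoobpun* is /n/ (a voiced consonant), it takes -az, giving *wivoobpunaz*.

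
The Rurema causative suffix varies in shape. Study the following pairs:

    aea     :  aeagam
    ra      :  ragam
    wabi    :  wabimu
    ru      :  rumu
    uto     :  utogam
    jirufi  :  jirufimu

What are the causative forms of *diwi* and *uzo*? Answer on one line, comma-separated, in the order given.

diwimu, uzogam

The alternation tracks the last vowel of the stem — -mu when the last vowel of the stem is a high vowel (*wabi*, *ru*, *jirufi*); -gam when the last vowel of the stem is a non-high vowel (*aea*, *ra*, *uto*).
The last vowel of *diwi* is /i/, which is a high vowel, so the suffix is -mu, giving *diwimu*.
Since the last vowel of *uzo* is /o/ (a non-high vowel), it takes -gam, giving *uzogam*.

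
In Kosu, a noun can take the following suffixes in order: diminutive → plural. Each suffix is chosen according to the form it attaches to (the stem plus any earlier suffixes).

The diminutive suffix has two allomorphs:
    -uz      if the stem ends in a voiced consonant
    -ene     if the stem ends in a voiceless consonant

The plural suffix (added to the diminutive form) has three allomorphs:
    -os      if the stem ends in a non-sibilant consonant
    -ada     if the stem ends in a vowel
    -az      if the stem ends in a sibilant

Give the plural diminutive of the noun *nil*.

The final consonant of *nil* is /l/, which is voiced, so the diminutive suffix is -uz, giving *niluz*.
The diminutive form *niluz* — final sound /z/ (a sibilant) → -az → *niluzaz*.

niluzaz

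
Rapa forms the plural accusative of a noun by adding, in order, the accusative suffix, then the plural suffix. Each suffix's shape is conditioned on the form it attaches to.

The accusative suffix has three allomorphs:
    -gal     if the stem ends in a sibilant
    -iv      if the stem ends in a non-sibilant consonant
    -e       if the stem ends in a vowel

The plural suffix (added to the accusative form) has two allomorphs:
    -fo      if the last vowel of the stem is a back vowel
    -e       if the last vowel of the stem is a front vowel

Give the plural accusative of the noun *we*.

The final sound of *we* is /e/, which is a vowel, so the accusative suffix is -e, giving *wee*.
The last vowel of the accusative form *wee* is /e/, which is a front vowel, so the plural suffix is -e, giving *weee*.

weee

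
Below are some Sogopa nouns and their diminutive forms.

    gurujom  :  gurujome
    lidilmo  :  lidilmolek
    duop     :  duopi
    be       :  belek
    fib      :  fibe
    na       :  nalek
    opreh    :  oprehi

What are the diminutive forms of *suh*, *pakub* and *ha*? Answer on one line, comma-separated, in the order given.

The alternation tracks the final sound of the stem — -i when the stem ends in a voiceless consonant (*duop*, *opreh*); -e when the stem ends in a voiced consonant (*gurujom*, *fib*); -lek when the stem ends in a vowel (*lidilmo*, *be*, *na*).
The final sound of *suh* is /h/, which is a voiceless consonant, so the suffix is -i, giving *suhi*.
The final sound of *pakub* is /b/, which is a voiced consonant, so the suffix is -e, giving *pakube*.
*ha*: final sound = /a/, a vowel → -lek → *halek*.

suhi, pakube, halek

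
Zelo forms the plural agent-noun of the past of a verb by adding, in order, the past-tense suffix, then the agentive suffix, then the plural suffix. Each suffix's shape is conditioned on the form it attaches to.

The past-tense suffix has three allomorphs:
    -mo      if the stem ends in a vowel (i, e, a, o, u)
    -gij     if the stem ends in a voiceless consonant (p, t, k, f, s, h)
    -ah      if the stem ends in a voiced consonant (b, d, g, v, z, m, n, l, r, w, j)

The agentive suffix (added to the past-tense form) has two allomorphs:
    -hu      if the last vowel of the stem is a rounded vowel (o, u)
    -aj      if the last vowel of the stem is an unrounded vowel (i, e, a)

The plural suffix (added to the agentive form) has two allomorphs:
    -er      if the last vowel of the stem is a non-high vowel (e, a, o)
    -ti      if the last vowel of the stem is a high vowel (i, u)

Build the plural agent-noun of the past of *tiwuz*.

Since the final sound of *tiwuz* is /z/ (a voiced consonant), it takes -ah, giving *tiwuzah*.
The past-tense form *tiwuzah*: last vowel = /a/, an unrounded vowel → -aj → *tiwuzahaj*.
The last vowel of the agentive form *tiwuzahaj* is /a/, which is a non-high vowel, so the plural suffix is -er, giving *tiwuzahajer*.

tiwuzahajer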